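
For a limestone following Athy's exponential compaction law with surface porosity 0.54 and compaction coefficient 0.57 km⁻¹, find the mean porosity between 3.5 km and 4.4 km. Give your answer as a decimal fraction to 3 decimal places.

⟨n⟩ = (1/(d₂−d₁)) ∫ n₀ e^(−βd) dd = n₀·(e^(−β·d₁) − e^(−β·d₂)) / (β·(d₂−d₁))
e^(−0.57×3.5) = 0.1360; e^(−0.57×4.4) = 0.0814
⟨n⟩ = 0.54 × (0.1360 − 0.0814) / (0.57 × 0.9) = 0.54 × 0.1064 = 0.0575

0.057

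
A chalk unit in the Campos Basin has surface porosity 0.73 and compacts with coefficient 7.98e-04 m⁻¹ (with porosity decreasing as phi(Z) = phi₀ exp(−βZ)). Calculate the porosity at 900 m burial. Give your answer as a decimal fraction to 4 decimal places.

0.3560

Working in km (1 km = 1000 m; β in km⁻¹ = β in m⁻¹ × 1000):
phi = phi₀·exp(−β·Z) = 0.73 × exp(−0.798 × 0.9) = 0.73 × exp(−0.7182)
  = 0.73 × 0.4876 = 0.3560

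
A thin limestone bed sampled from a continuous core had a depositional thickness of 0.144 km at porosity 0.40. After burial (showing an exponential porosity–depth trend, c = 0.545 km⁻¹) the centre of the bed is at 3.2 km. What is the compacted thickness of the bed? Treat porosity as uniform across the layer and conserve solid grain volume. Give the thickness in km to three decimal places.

Porosity at 3.2 km: φ = 0.4·exp(−0.545×3.2) = 0.0699
Solid-volume conservation: h(1−φ) = h₀(1−φ₀) ⇒ h = h₀·(1−φ₀)/(1−φ)
h = 0.144 × (1 − 0.4)/(1 − 0.0699) = 0.144 × 0.6451 = 0.0929 km

0.093 km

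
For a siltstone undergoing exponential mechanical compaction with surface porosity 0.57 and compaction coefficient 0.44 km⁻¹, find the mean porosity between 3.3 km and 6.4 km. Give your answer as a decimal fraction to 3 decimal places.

⟨φ⟩ = (1/(d₂−d₁)) ∫ φ₀ e^(−βd) dd = φ₀·(e^(−β·d₁) − e^(−β·d₂)) / (β·(d₂−d₁))
e^(−0.44×3.3) = 0.2341; e^(−0.44×6.4) = 0.0598
⟨φ⟩ = 0.57 × (0.2341 − 0.0598) / (0.44 × 3.1) = 0.57 × 0.1278 = 0.0728

0.073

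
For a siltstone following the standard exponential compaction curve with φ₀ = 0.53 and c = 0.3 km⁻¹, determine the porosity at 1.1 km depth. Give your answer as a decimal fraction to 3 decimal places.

0.381

φ = φ₀·exp(−c·z) = 0.53 × exp(−0.3 × 1.1) = 0.53 × exp(−0.33)
  = 0.53 × 0.7189 = 0.3810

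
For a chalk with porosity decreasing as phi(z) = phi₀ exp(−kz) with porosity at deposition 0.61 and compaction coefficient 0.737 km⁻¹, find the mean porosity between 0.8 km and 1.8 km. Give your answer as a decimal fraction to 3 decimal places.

0.239

⟨phi⟩ = (1/(z₂−z₁)) ∫ phi₀ e^(−kz) dz = phi₀·(e^(−k·z₁) − e^(−k·z₂)) / (k·(z₂−z₁))
e^(−0.737×0.8) = 0.5545; e^(−0.737×1.8) = 0.2654
⟨phi⟩ = 0.61 × (0.5545 − 0.2654) / (0.737 × 1) = 0.61 × 0.3924 = 0.2393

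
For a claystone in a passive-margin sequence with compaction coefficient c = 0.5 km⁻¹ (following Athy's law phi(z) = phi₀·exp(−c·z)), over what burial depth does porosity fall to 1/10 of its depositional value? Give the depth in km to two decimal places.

phi/phi₀ = 1/10 ⇒ exp(−c·z) = 1/10 ⇒ z = ln(10) / c
z = 2.3026 / 0.5 = 4.605 km

4.61 km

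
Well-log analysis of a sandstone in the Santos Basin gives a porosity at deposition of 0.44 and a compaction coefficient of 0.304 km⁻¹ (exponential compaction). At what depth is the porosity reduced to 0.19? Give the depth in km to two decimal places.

Invert Athy's law: z = ln(φ₀/φ) / k
z = ln(0.44/0.19) / 0.304 = ln(2.316) / 0.304 = 0.8398 / 0.304 = 2.762 km

2.76 km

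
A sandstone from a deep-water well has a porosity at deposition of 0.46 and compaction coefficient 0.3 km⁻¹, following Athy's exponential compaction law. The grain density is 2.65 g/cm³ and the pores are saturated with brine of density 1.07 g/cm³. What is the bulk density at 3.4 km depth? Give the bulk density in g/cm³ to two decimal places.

2.39 g/cm³

Porosity at depth: φ = 0.46·exp(−0.3×3.4) = 0.46×0.3606 = 0.1659
Bulk density: ρ_b = (1−φ)ρ_g + φ·ρ_f = 0.8341×2.65 + 0.1659×1.07
       = 2.210 + 0.177 = 2.388 g/cm³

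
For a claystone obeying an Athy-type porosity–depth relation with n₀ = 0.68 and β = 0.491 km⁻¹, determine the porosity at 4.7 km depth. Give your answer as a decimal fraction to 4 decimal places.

0.0677

n = n₀·exp(−β·d) = 0.68 × exp(−0.491 × 4.7) = 0.68 × exp(−2.308)
  = 0.68 × 0.0995 = 0.0677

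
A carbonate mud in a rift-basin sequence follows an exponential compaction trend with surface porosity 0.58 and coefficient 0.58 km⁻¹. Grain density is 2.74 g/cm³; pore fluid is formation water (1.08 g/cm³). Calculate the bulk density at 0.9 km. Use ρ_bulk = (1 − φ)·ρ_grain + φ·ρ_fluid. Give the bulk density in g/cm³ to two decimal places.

2.17 g/cm³

Porosity at depth: phi = 0.58·exp(−0.58×0.9) = 0.58×0.5933 = 0.3441
Bulk density: ρ_b = (1−phi)ρ_g + phi·ρ_f = 0.6559×2.74 + 0.3441×1.08
       = 1.797 + 0.372 = 2.169 g/cm³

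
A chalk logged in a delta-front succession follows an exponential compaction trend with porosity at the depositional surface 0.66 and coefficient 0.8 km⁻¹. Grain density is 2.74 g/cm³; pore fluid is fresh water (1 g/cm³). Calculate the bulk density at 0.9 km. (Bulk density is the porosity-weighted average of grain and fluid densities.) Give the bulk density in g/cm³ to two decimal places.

2.18 g/cm³

Porosity at depth: φ = 0.66·exp(−0.8×0.9) = 0.66×0.4868 = 0.3213
Bulk density: ρ_b = (1−φ)ρ_g + φ·ρ_f = 0.6787×2.74 + 0.3213×1
       = 1.860 + 0.321 = 2.181 g/cm³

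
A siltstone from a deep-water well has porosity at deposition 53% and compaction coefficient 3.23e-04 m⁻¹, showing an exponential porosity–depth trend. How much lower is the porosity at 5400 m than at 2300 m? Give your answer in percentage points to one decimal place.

16.0 percentage points

Working in km (1 km = 1000 m; k in km⁻¹ = k in m⁻¹ × 1000):
n(2.3) = 0.53·e^(−0.323×2.3) = 0.2521
n(5.4) = 0.53·e^(−0.323×5.4) = 0.0926
Δn = 0.2521 − 0.0926 = 0.1595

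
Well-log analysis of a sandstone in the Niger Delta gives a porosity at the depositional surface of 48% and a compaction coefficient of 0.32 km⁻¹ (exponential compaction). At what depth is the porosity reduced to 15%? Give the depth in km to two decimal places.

Invert Athy's law: Z = ln(φ₀/φ) / c
Z = ln(0.48/0.15) / 0.32 = ln(3.2) / 0.32 = 1.1632 / 0.32 = 3.635 km

3.63 km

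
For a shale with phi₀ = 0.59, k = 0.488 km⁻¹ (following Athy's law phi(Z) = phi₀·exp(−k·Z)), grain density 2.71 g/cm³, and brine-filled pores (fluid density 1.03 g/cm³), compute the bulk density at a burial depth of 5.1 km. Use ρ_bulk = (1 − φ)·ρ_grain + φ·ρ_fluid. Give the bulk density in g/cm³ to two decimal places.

2.63 g/cm³

Porosity at depth: phi = 0.59·exp(−0.488×5.1) = 0.59×0.0830 = 0.0490
Bulk density: ρ_b = (1−phi)ρ_g + phi·ρ_f = 0.9510×2.71 + 0.0490×1.03
       = 2.577 + 0.050 = 2.628 g/cm³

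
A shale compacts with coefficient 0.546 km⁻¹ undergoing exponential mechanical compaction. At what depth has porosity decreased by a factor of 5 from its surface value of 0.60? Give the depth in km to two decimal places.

2.95 km

phi/phi₀ = 1/5 ⇒ exp(−β·Z) = 1/5 ⇒ Z = ln(5) / β
Z = 1.6094 / 0.546 = 2.948 km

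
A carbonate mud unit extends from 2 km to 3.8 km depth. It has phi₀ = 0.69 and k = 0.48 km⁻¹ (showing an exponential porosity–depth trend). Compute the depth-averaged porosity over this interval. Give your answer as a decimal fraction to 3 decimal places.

0.177

⟨phi⟩ = (1/(Z₂−Z₁)) ∫ phi₀ e^(−kZ) dZ = phi₀·(e^(−k·Z₁) − e^(−k·Z₂)) / (k·(Z₂−Z₁))
e^(−0.48×2) = 0.3829; e^(−0.48×3.8) = 0.1614
⟨phi⟩ = 0.69 × (0.3829 − 0.1614) / (0.48 × 1.8) = 0.69 × 0.2564 = 0.1769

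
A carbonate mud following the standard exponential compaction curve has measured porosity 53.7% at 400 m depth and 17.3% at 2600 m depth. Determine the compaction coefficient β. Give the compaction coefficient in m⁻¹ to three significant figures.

0.000515 m⁻¹

Working in km (1 km = 1000 m; β in km⁻¹ = β in m⁻¹ × 1000):
Athy: φ(z) = φ₀ e^(−βz) ⇒ φ₁/φ₂ = e^{β(z₂−z₁)} ⇒ β = ln(φ₁/φ₂)/(z₂−z₁)
β = ln(0.537/0.173) / (2.6 − 0.4) = ln(3.104) / 2.2 = 1.1327 / 2.2 = 0.5149 km⁻¹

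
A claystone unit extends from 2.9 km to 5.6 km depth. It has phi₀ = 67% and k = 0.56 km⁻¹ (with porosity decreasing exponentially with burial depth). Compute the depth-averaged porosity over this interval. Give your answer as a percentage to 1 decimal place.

⟨phi⟩ = (1/(Z₂−Z₁)) ∫ phi₀ e^(−kZ) dZ = phi₀·(e^(−k·Z₁) − e^(−k·Z₂)) / (k·(Z₂−Z₁))
e^(−0.56×2.9) = 0.1971; e^(−0.56×5.6) = 0.0435
⟨phi⟩ = 0.67 × (0.1971 − 0.0435) / (0.56 × 2.7) = 0.67 × 0.1016 = 0.0681

6.8%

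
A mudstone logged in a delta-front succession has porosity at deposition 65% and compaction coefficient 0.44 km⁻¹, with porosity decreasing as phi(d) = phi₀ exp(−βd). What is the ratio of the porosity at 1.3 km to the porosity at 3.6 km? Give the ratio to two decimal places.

2.75

phi(d₁)/phi(d₂) = e^(−β·d₁)/e^(−β·d₂) = e^{β(d₂−d₁)}
= exp(0.44 × 2.3) = exp(1.012) = 2.7511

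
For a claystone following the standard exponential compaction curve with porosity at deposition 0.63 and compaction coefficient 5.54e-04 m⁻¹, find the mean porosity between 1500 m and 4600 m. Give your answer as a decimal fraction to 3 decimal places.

0.131

Working in km (1 km = 1000 m; c in km⁻¹ = c in m⁻¹ × 1000):
⟨phi⟩ = (1/(d₂−d₁)) ∫ phi₀ e^(−cd) dd = phi₀·(e^(−c·d₁) − e^(−c·d₂)) / (c·(d₂−d₁))
e^(−0.554×1.5) = 0.4356; e^(−0.554×4.6) = 0.0782
⟨phi⟩ = 0.63 × (0.4356 − 0.0782) / (0.554 × 3.1) = 0.63 × 0.2081 = 0.1311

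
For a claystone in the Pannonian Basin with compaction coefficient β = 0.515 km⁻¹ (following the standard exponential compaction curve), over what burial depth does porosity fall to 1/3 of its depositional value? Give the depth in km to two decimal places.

φ/φ₀ = 1/3 ⇒ exp(−β·d) = 1/3 ⇒ d = ln(3) / β
d = 1.0986 / 0.515 = 2.133 km

2.13 km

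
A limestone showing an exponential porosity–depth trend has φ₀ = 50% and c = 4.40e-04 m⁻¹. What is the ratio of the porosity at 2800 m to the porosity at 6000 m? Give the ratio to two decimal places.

Working in km (1 km = 1000 m; c in km⁻¹ = c in m⁻¹ × 1000):
φ(z₁)/φ(z₂) = e^(−c·z₁)/e^(−c·z₂) = e^{c(z₂−z₁)}
= exp(0.44 × 3.2) = exp(1.408) = 4.0878

4.09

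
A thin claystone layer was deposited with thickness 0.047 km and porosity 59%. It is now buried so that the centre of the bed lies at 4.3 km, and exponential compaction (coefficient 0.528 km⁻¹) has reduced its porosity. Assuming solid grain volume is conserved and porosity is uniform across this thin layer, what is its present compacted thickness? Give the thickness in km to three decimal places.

Porosity at 4.3 km: n = 0.59·exp(−0.528×4.3) = 0.0609
Solid-volume conservation: h(1−n) = h₀(1−n₀) ⇒ h = h₀·(1−n₀)/(1−n)
h = 0.047 × (1 − 0.59)/(1 − 0.0609) = 0.047 × 0.4366 = 0.0205 km

0.021 km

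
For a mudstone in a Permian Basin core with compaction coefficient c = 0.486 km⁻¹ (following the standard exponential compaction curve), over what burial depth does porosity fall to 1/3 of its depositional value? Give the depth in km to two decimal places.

phi/phi₀ = 1/3 ⇒ exp(−c·d) = 1/3 ⇒ d = ln(3) / c
d = 1.0986 / 0.486 = 2.261 km

2.26 km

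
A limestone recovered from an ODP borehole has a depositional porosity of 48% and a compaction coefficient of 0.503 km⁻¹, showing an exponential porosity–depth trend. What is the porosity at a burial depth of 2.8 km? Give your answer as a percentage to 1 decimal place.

n = n₀·exp(−c·Z) = 0.48 × exp(−0.503 × 2.8) = 0.48 × exp(−1.408)
  = 0.48 × 0.2445 = 0.1174

11.7%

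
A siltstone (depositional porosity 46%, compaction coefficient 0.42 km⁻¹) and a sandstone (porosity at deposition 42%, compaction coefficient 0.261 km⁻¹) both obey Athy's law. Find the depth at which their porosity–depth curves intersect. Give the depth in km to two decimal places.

0.57 km

Set φ₀ₐ e^(−kₐd) = φ₀ᵦ e^(−kᵦd) ⇒ ln(φ₀ₐ/φ₀ᵦ) = (kₐ − kᵦ)·d
d = ln(0.46/0.42) / (0.42 − 0.261) = 0.0910 / 0.159 = 0.572 km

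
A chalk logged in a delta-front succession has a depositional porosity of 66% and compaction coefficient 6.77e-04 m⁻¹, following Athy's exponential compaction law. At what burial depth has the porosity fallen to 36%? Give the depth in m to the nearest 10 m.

900 m

Working in km (1 km = 1000 m; c in km⁻¹ = c in m⁻¹ × 1000):
Invert Athy's law: Z = ln(phi₀/phi) / c
Z = ln(0.66/0.36) / 0.677 = ln(1.833) / 0.677 = 0.6061 / 0.677 = 0.895 km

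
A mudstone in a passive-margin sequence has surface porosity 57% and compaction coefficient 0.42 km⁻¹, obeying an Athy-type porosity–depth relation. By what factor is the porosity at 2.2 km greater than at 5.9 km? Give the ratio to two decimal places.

φ(z₁)/φ(z₂) = e^(−k·z₁)/e^(−k·z₂) = e^{k(z₂−z₁)}
= exp(0.42 × 3.7) = exp(1.554) = 4.7304

4.73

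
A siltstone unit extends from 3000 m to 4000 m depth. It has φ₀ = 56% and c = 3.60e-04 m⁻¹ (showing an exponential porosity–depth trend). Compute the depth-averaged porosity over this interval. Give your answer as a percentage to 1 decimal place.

Working in km (1 km = 1000 m; c in km⁻¹ = c in m⁻¹ × 1000):
⟨φ⟩ = (1/(Z₂−Z₁)) ∫ φ₀ e^(−cZ) dZ = φ₀·(e^(−c·Z₁) − e^(−c·Z₂)) / (c·(Z₂−Z₁))
e^(−0.36×3) = 0.3396; e^(−0.36×4) = 0.2369
⟨φ⟩ = 0.56 × (0.3396 − 0.2369) / (0.36 × 1) = 0.56 × 0.2852 = 0.1597

16.0%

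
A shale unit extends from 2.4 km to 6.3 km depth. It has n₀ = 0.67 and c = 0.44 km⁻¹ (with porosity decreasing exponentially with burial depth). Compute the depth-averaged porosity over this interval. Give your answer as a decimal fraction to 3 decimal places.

0.111

⟨n⟩ = (1/(Z₂−Z₁)) ∫ n₀ e^(−cZ) dZ = n₀·(e^(−c·Z₁) − e^(−c·Z₂)) / (c·(Z₂−Z₁))
e^(−0.44×2.4) = 0.3478; e^(−0.44×6.3) = 0.0625
⟨n⟩ = 0.67 × (0.3478 − 0.0625) / (0.44 × 3.9) = 0.67 × 0.1663 = 0.1114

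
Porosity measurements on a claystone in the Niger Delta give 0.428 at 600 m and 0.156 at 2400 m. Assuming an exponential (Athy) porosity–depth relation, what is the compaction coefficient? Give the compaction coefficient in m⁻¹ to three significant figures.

0.000561 m⁻¹

Working in km (1 km = 1000 m; k in km⁻¹ = k in m⁻¹ × 1000):
Athy: φ(z) = φ₀ e^(−kz) ⇒ φ₁/φ₂ = e^{k(z₂−z₁)} ⇒ k = ln(φ₁/φ₂)/(z₂−z₁)
k = ln(0.428/0.156) / (2.4 − 0.6) = ln(2.744) / 1.8 = 1.0093 / 1.8 = 0.5607 km⁻¹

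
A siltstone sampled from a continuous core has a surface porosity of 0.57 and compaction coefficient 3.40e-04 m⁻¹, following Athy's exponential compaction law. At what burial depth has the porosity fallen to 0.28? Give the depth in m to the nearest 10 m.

2090 m

Working in km (1 km = 1000 m; β in km⁻¹ = β in m⁻¹ × 1000):
Invert Athy's law: z = ln(n₀/n) / β
z = ln(0.57/0.28) / 0.34 = ln(2.036) / 0.34 = 0.7108 / 0.34 = 2.091 km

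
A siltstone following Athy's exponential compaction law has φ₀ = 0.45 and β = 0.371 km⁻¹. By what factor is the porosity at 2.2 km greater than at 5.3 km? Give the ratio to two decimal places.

φ(z₁)/φ(z₂) = e^(−β·z₁)/e^(−β·z₂) = e^{β(z₂−z₁)}
= exp(0.371 × 3.1) = exp(1.15) = 3.1585

3.16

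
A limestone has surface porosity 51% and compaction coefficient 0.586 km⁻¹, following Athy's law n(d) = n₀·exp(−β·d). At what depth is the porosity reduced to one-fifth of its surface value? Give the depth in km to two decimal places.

n/n₀ = 1/5 ⇒ exp(−β·d) = 1/5 ⇒ d = ln(5) / β
d = 1.6094 / 0.586 = 2.746 km

2.75 km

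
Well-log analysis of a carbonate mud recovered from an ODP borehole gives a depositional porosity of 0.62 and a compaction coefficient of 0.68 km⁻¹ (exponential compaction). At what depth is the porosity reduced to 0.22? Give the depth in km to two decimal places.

Invert Athy's law: d = ln(n₀/n) / c
d = ln(0.62/0.22) / 0.68 = ln(2.818) / 0.68 = 1.0361 / 0.68 = 1.524 km

1.52 km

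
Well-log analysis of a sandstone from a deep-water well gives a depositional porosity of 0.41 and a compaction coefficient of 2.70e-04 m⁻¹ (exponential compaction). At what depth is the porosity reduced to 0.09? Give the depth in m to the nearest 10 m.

5620 m

Working in km (1 km = 1000 m; β in km⁻¹ = β in m⁻¹ × 1000):
Invert Athy's law: Z = ln(phi₀/phi) / β
Z = ln(0.41/0.09) / 0.27 = ln(4.556) / 0.27 = 1.5163 / 0.27 = 5.616 km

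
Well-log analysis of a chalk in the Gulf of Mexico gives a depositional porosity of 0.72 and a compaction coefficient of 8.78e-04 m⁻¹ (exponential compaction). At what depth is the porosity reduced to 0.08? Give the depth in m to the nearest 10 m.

Working in km (1 km = 1000 m; c in km⁻¹ = c in m⁻¹ × 1000):
Invert Athy's law: z = ln(phi₀/phi) / c
z = ln(0.72/0.08) / 0.878 = ln(9) / 0.878 = 2.1972 / 0.878 = 2.503 km

2500 m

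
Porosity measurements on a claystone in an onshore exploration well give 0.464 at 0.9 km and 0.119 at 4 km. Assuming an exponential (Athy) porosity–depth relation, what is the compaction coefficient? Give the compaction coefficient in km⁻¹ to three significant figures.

Athy: phi(Z) = phi₀ e^(−βZ) ⇒ phi₁/phi₂ = e^{β(Z₂−Z₁)} ⇒ β = ln(phi₁/phi₂)/(Z₂−Z₁)
β = ln(0.464/0.119) / (4 − 0.9) = ln(3.899) / 3.1 = 1.3608 / 3.1 = 0.439 km⁻¹

0.439 km⁻¹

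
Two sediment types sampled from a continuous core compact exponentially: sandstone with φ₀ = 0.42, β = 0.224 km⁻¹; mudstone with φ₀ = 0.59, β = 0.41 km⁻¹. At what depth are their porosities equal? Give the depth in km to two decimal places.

1.83 km

Set φ₀ₐ e^(−βₐz) = φ₀ᵦ e^(−βᵦz) ⇒ ln(φ₀ₐ/φ₀ᵦ) = (βₐ − βᵦ)·z
z = ln(0.42/0.59) / (0.224 − 0.41) = -0.3399 / -0.186 = 1.827 km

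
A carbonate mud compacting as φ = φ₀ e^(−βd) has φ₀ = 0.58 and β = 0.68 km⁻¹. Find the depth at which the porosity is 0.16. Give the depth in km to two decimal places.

Invert Athy's law: d = ln(φ₀/φ) / β
d = ln(0.58/0.16) / 0.68 = ln(3.625) / 0.68 = 1.2879 / 0.68 = 1.894 km

1.89 km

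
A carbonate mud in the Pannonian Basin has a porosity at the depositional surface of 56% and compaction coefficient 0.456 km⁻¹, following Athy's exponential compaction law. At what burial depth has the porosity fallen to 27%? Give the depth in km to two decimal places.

Invert Athy's law: d = ln(n₀/n) / c
d = ln(0.56/0.27) / 0.456 = ln(2.074) / 0.456 = 0.7295 / 0.456 = 1.600 km

1.60 km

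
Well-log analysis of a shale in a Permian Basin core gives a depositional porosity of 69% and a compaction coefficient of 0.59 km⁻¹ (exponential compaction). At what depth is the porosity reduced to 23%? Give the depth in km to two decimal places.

Invert Athy's law: d = ln(φ₀/φ) / k
d = ln(0.69/0.23) / 0.59 = ln(3) / 0.59 = 1.0986 / 0.59 = 1.862 km

1.86 km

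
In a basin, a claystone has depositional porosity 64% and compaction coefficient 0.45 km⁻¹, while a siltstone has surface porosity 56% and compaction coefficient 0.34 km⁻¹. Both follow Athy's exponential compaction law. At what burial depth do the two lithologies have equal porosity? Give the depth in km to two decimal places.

Set φ₀ₐ e^(−kₐZ) = φ₀ᵦ e^(−kᵦZ) ⇒ ln(φ₀ₐ/φ₀ᵦ) = (kₐ − kᵦ)·Z
Z = ln(0.64/0.56) / (0.45 − 0.34) = 0.1335 / 0.11 = 1.214 km

1.21 km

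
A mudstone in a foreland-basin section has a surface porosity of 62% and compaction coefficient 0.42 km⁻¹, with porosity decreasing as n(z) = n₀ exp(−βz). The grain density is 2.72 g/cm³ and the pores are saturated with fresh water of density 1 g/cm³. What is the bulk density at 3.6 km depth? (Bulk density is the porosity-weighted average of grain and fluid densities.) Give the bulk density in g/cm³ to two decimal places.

2.48 g/cm³

Porosity at depth: n = 0.62·exp(−0.42×3.6) = 0.62×0.2205 = 0.1367
Bulk density: ρ_b = (1−n)ρ_g + n·ρ_f = 0.8633×2.72 + 0.1367×1
       = 2.348 + 0.137 = 2.485 g/cm³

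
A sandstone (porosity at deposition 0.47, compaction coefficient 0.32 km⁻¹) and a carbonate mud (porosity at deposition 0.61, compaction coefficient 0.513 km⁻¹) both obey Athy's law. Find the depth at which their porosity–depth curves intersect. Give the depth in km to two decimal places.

Set n₀ₐ e^(−βₐd) = n₀ᵦ e^(−βᵦd) ⇒ ln(n₀ₐ/n₀ᵦ) = (βₐ − βᵦ)·d
d = ln(0.47/0.61) / (0.32 − 0.513) = -0.2607 / -0.193 = 1.351 km

1.35 km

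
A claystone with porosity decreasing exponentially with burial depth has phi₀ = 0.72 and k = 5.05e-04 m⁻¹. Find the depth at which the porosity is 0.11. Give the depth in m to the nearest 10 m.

3720 m

Working in km (1 km = 1000 m; k in km⁻¹ = k in m⁻¹ × 1000):
Invert Athy's law: z = ln(phi₀/phi) / k
z = ln(0.72/0.11) / 0.505 = ln(6.545) / 0.505 = 1.8788 / 0.505 = 3.720 km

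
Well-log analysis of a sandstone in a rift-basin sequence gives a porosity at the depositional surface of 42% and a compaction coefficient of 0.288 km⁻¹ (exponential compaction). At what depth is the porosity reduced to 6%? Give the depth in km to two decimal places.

6.76 km

Invert Athy's law: d = ln(phi₀/phi) / k
d = ln(0.42/0.06) / 0.288 = ln(7) / 0.288 = 1.9459 / 0.288 = 6.757 km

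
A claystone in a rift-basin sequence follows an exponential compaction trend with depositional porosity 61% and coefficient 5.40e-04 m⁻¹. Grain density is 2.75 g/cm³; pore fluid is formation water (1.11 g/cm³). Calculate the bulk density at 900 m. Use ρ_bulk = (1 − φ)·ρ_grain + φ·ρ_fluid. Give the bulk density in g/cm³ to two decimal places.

Working in km (1 km = 1000 m; c in km⁻¹ = c in m⁻¹ × 1000):
Porosity at depth: phi = 0.61·exp(−0.54×0.9) = 0.61×0.6151 = 0.3752
Bulk density: ρ_b = (1−phi)ρ_g + phi·ρ_f = 0.6248×2.75 + 0.3752×1.11
       = 1.718 + 0.416 = 2.135 g/cm³

2.13 g/cm³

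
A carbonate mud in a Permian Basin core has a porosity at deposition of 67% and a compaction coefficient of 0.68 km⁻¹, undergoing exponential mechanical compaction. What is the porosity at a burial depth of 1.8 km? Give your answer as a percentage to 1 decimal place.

n = n₀·exp(−β·Z) = 0.67 × exp(−0.68 × 1.8) = 0.67 × exp(−1.224)
  = 0.67 × 0.2941 = 0.1970

19.7%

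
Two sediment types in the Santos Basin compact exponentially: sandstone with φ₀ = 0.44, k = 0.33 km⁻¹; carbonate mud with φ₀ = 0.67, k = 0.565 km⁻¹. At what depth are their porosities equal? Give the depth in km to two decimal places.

1.79 km

Set φ₀ₐ e^(−kₐz) = φ₀ᵦ e^(−kᵦz) ⇒ ln(φ₀ₐ/φ₀ᵦ) = (kₐ − kᵦ)·z
z = ln(0.44/0.67) / (0.33 − 0.565) = -0.4205 / -0.235 = 1.789 km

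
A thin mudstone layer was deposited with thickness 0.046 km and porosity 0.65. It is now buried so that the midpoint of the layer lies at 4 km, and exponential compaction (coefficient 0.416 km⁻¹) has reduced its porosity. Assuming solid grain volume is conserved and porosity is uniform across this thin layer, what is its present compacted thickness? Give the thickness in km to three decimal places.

Porosity at 4 km: n = 0.65·exp(−0.416×4) = 0.1231
Solid-volume conservation: h(1−n) = h₀(1−n₀) ⇒ h = h₀·(1−n₀)/(1−n)
h = 0.046 × (1 − 0.65)/(1 − 0.1231) = 0.046 × 0.3991 = 0.0184 km

0.018 km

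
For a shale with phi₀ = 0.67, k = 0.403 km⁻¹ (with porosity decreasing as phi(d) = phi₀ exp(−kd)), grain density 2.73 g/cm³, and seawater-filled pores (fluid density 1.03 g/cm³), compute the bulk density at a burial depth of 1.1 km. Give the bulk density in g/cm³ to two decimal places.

Porosity at depth: phi = 0.67·exp(−0.403×1.1) = 0.67×0.6419 = 0.4301
Bulk density: ρ_b = (1−phi)ρ_g + phi·ρ_f = 0.5699×2.73 + 0.4301×1.03
       = 1.556 + 0.443 = 1.999 g/cm³

2.00 g/cm³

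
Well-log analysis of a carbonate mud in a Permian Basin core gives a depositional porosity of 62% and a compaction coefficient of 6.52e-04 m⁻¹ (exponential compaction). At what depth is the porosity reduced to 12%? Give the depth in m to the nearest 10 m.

Working in km (1 km = 1000 m; k in km⁻¹ = k in m⁻¹ × 1000):
Invert Athy's law: Z = ln(φ₀/φ) / k
Z = ln(0.62/0.12) / 0.652 = ln(5.167) / 0.652 = 1.6422 / 0.652 = 2.519 km

2520 m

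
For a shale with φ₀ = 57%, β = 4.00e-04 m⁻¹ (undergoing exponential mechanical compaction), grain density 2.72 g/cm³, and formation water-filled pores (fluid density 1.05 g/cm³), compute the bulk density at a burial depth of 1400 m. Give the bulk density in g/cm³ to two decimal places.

Working in km (1 km = 1000 m; β in km⁻¹ = β in m⁻¹ × 1000):
Porosity at depth: φ = 0.57·exp(−0.4×1.4) = 0.57×0.5712 = 0.3256
Bulk density: ρ_b = (1−φ)ρ_g + φ·ρ_f = 0.6744×2.72 + 0.3256×1.05
       = 1.834 + 0.342 = 2.176 g/cm³

2.18 g/cm³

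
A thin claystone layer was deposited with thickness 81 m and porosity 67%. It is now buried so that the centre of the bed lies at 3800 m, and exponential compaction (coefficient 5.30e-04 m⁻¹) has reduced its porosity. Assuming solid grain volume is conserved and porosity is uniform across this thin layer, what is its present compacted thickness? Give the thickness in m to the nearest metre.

29 m

Working in km (1 km = 1000 m; β in km⁻¹ = β in m⁻¹ × 1000):
Porosity at 3.8 km: φ = 0.67·exp(−0.53×3.8) = 0.0894
Solid-volume conservation: h(1−φ) = h₀(1−φ₀) ⇒ h = h₀·(1−φ₀)/(1−φ)
h = 0.081 × (1 − 0.67)/(1 − 0.0894) = 0.081 × 0.3624 = 0.0294 km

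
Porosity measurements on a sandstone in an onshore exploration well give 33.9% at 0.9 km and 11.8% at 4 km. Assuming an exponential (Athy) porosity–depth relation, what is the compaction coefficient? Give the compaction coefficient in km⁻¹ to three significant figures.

Athy: φ(z) = φ₀ e^(−βz) ⇒ φ₁/φ₂ = e^{β(z₂−z₁)} ⇒ β = ln(φ₁/φ₂)/(z₂−z₁)
β = ln(0.339/0.118) / (4 − 0.9) = ln(2.873) / 3.1 = 1.0553 / 3.1 = 0.3404 km⁻¹

0.340 km⁻¹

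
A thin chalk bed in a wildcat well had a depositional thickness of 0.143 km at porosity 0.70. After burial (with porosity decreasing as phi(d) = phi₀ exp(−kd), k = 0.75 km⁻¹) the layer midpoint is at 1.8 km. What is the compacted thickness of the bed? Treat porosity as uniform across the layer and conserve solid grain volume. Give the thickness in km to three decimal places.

Porosity at 1.8 km: phi = 0.7·exp(−0.75×1.8) = 0.1815
Solid-volume conservation: h(1−phi) = h₀(1−phi₀) ⇒ h = h₀·(1−phi₀)/(1−phi)
h = 0.143 × (1 − 0.7)/(1 − 0.1815) = 0.143 × 0.3665 = 0.0524 km

0.052 km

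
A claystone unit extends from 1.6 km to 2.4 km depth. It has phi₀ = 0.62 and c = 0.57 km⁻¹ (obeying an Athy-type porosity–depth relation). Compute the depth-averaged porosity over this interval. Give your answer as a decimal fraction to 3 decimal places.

0.200

⟨phi⟩ = (1/(d₂−d₁)) ∫ phi₀ e^(−cd) dd = phi₀·(e^(−c·d₁) − e^(−c·d₂)) / (c·(d₂−d₁))
e^(−0.57×1.6) = 0.4017; e^(−0.57×2.4) = 0.2546
⟨phi⟩ = 0.62 × (0.4017 − 0.2546) / (0.57 × 0.8) = 0.62 × 0.3226 = 0.2000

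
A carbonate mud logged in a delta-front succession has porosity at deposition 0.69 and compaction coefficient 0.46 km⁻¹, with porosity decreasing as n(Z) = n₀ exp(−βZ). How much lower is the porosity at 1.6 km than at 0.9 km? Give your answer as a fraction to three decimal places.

n(0.9) = 0.69·e^(−0.46×0.9) = 0.4561
n(1.6) = 0.69·e^(−0.46×1.6) = 0.3305
Δn = 0.4561 − 0.3305 = 0.1256

0.126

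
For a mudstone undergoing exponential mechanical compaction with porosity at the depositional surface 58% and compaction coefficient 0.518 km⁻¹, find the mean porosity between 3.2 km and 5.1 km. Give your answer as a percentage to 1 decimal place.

⟨phi⟩ = (1/(Z₂−Z₁)) ∫ phi₀ e^(−kZ) dZ = phi₀·(e^(−k·Z₁) − e^(−k·Z₂)) / (k·(Z₂−Z₁))
e^(−0.518×3.2) = 0.1906; e^(−0.518×5.1) = 0.0712
⟨phi⟩ = 0.58 × (0.1906 − 0.0712) / (0.518 × 1.9) = 0.58 × 0.1213 = 0.0703

7.0%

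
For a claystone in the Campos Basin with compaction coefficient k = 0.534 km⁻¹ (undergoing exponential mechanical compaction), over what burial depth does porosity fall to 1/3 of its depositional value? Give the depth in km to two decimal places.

phi/phi₀ = 1/3 ⇒ exp(−k·Z) = 1/3 ⇒ Z = ln(3) / k
Z = 1.0986 / 0.534 = 2.057 km

2.06 km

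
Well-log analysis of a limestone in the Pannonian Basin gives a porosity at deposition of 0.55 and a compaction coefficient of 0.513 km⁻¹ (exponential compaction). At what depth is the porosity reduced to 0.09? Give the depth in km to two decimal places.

3.53 km

Invert Athy's law: z = ln(phi₀/phi) / k
z = ln(0.55/0.09) / 0.513 = ln(6.111) / 0.513 = 1.8101 / 0.513 = 3.528 km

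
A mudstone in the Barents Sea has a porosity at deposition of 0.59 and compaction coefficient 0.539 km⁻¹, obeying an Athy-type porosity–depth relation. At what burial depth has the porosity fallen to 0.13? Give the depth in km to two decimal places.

Invert Athy's law: d = ln(phi₀/phi) / k
d = ln(0.59/0.13) / 0.539 = ln(4.538) / 0.539 = 1.5126 / 0.539 = 2.806 km

2.81 km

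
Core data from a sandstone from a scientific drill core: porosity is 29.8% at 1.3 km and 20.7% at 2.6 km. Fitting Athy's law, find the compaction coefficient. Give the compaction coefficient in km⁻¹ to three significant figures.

Athy: phi(d) = phi₀ e^(−kd) ⇒ phi₁/phi₂ = e^{k(d₂−d₁)} ⇒ k = ln(phi₁/phi₂)/(d₂−d₁)
k = ln(0.298/0.207) / (2.6 − 1.3) = ln(1.44) / 1.3 = 0.3644 / 1.3 = 0.2803 km⁻¹

0.280 km⁻¹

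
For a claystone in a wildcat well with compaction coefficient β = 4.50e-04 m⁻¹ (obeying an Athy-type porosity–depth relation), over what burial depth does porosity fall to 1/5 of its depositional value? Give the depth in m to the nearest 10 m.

3580 m

Working in km (1 km = 1000 m; β in km⁻¹ = β in m⁻¹ × 1000):
φ/φ₀ = 1/5 ⇒ exp(−β·Z) = 1/5 ⇒ Z = ln(5) / β
Z = 1.6094 / 0.45 = 3.577 km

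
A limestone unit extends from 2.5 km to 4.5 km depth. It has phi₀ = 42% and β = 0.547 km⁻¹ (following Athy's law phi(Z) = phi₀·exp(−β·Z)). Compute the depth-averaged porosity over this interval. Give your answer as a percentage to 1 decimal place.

6.5%

⟨phi⟩ = (1/(Z₂−Z₁)) ∫ phi₀ e^(−βZ) dZ = phi₀·(e^(−β·Z₁) − e^(−β·Z₂)) / (β·(Z₂−Z₁))
e^(−0.547×2.5) = 0.2547; e^(−0.547×4.5) = 0.0853
⟨phi⟩ = 0.42 × (0.2547 − 0.0853) / (0.547 × 2) = 0.42 × 0.1549 = 0.0650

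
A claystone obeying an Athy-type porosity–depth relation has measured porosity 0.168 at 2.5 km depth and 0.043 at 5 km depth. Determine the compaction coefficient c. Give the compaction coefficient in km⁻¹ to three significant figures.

0.545 km⁻¹

Athy: φ(d) = φ₀ e^(−cd) ⇒ φ₁/φ₂ = e^{c(d₂−d₁)} ⇒ c = ln(φ₁/φ₂)/(d₂−d₁)
c = ln(0.168/0.043) / (5 − 2.5) = ln(3.907) / 2.5 = 1.3628 / 2.5 = 0.5451 km⁻¹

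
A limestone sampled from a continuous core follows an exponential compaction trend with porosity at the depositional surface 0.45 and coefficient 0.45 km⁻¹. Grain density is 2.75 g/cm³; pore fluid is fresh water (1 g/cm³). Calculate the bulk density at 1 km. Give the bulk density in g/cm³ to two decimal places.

2.25 g/cm³

Porosity at depth: phi = 0.45·exp(−0.45×1) = 0.45×0.6376 = 0.2869
Bulk density: ρ_b = (1−phi)ρ_g + phi·ρ_f = 0.7131×2.75 + 0.2869×1
       = 1.961 + 0.287 = 2.248 g/cm³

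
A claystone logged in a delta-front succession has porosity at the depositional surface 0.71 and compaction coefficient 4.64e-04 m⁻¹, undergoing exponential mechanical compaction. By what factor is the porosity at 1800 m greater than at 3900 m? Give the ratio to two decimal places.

Working in km (1 km = 1000 m; c in km⁻¹ = c in m⁻¹ × 1000):
n(z₁)/n(z₂) = e^(−c·z₁)/e^(−c·z₂) = e^{c(z₂−z₁)}
= exp(0.464 × 2.1) = exp(0.9744) = 2.6496

2.65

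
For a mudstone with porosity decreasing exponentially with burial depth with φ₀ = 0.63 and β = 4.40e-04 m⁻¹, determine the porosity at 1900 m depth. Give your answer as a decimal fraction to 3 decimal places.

0.273

Working in km (1 km = 1000 m; β in km⁻¹ = β in m⁻¹ × 1000):
φ = φ₀·exp(−β·z) = 0.63 × exp(−0.44 × 1.9) = 0.63 × exp(−0.836)
  = 0.63 × 0.4334 = 0.2731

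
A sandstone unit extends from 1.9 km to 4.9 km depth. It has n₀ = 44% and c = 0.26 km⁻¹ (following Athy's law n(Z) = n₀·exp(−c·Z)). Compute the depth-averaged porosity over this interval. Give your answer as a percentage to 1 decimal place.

18.6%

⟨n⟩ = (1/(Z₂−Z₁)) ∫ n₀ e^(−cZ) dZ = n₀·(e^(−c·Z₁) − e^(−c·Z₂)) / (c·(Z₂−Z₁))
e^(−0.26×1.9) = 0.6102; e^(−0.26×4.9) = 0.2797
⟨n⟩ = 0.44 × (0.6102 − 0.2797) / (0.26 × 3) = 0.44 × 0.4237 = 0.1864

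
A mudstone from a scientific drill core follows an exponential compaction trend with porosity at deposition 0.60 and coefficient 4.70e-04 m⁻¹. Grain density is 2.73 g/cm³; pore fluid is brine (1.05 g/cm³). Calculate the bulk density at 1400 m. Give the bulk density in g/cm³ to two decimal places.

2.21 g/cm³

Working in km (1 km = 1000 m; c in km⁻¹ = c in m⁻¹ × 1000):
Porosity at depth: n = 0.6·exp(−0.47×1.4) = 0.6×0.5179 = 0.3107
Bulk density: ρ_b = (1−n)ρ_g + n·ρ_f = 0.6893×2.73 + 0.3107×1.05
       = 1.882 + 0.326 = 2.208 g/cm³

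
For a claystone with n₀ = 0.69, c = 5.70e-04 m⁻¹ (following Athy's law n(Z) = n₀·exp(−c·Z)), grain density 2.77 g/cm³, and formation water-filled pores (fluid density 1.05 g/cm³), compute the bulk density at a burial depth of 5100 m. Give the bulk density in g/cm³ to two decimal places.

2.71 g/cm³

Working in km (1 km = 1000 m; c in km⁻¹ = c in m⁻¹ × 1000):
Porosity at depth: n = 0.69·exp(−0.57×5.1) = 0.69×0.0546 = 0.0377
Bulk density: ρ_b = (1−n)ρ_g + n·ρ_f = 0.9623×2.77 + 0.0377×1.05
       = 2.666 + 0.040 = 2.705 g/cm³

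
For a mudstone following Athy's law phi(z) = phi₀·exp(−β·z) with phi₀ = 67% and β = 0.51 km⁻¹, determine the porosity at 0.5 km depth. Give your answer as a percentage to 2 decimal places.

51.92%

phi = phi₀·exp(−β·z) = 0.67 × exp(−0.51 × 0.5) = 0.67 × exp(−0.255)
  = 0.67 × 0.7749 = 0.5192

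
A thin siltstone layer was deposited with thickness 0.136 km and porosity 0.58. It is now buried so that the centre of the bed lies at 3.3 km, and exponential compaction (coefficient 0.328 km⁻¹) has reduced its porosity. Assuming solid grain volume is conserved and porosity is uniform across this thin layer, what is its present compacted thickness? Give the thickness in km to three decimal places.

Porosity at 3.3 km: phi = 0.58·exp(−0.328×3.3) = 0.1965
Solid-volume conservation: h(1−phi) = h₀(1−phi₀) ⇒ h = h₀·(1−phi₀)/(1−phi)
h = 0.136 × (1 − 0.58)/(1 − 0.1965) = 0.136 × 0.5227 = 0.0711 km

0.071 km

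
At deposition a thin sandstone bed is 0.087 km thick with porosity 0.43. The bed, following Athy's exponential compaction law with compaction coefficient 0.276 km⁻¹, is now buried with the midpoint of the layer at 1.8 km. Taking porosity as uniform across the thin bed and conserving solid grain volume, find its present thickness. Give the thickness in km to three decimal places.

0.067 km

Porosity at 1.8 km: n = 0.43·exp(−0.276×1.8) = 0.2616
Solid-volume conservation: h(1−n) = h₀(1−n₀) ⇒ h = h₀·(1−n₀)/(1−n)
h = 0.087 × (1 − 0.43)/(1 − 0.2616) = 0.087 × 0.7720 = 0.0672 km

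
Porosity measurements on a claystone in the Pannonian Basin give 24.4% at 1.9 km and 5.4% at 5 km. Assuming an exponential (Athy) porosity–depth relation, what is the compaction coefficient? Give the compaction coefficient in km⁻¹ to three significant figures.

0.487 km⁻¹

Athy: φ(d) = φ₀ e^(−kd) ⇒ φ₁/φ₂ = e^{k(d₂−d₁)} ⇒ k = ln(φ₁/φ₂)/(d₂−d₁)
k = ln(0.244/0.054) / (5 − 1.9) = ln(4.519) / 3.1 = 1.5082 / 3.1 = 0.4865 km⁻¹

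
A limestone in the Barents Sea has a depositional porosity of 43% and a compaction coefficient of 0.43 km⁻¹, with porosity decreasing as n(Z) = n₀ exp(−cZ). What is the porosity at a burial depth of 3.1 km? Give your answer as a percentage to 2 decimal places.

n = n₀·exp(−c·Z) = 0.43 × exp(−0.43 × 3.1) = 0.43 × exp(−1.333)
  = 0.43 × 0.2637 = 0.1134

11.34%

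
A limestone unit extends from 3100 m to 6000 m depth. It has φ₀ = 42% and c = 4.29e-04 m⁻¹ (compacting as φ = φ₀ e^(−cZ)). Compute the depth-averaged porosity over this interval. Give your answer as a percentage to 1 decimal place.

6.4%

Working in km (1 km = 1000 m; c in km⁻¹ = c in m⁻¹ × 1000):
⟨φ⟩ = (1/(Z₂−Z₁)) ∫ φ₀ e^(−cZ) dZ = φ₀·(e^(−c·Z₁) − e^(−c·Z₂)) / (c·(Z₂−Z₁))
e^(−0.429×3.1) = 0.2645; e^(−0.429×6) = 0.0762
⟨φ⟩ = 0.42 × (0.2645 − 0.0762) / (0.429 × 2.9) = 0.42 × 0.1513 = 0.0636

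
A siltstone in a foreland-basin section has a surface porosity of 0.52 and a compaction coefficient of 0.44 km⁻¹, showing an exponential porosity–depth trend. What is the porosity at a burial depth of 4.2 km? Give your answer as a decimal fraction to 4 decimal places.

0.0819

n = n₀·exp(−c·z) = 0.52 × exp(−0.44 × 4.2) = 0.52 × exp(−1.848)
  = 0.52 × 0.1576 = 0.0819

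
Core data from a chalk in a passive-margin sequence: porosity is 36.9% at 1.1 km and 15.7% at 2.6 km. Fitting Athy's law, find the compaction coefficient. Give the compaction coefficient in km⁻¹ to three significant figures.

0.570 km⁻¹

Athy: phi(d) = phi₀ e^(−βd) ⇒ phi₁/phi₂ = e^{β(d₂−d₁)} ⇒ β = ln(phi₁/phi₂)/(d₂−d₁)
β = ln(0.369/0.157) / (2.6 − 1.1) = ln(2.35) / 1.5 = 0.8546 / 1.5 = 0.5697 km⁻¹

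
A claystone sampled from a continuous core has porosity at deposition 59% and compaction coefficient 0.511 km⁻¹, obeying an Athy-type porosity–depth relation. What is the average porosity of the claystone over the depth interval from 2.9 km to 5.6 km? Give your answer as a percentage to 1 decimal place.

7.3%

⟨n⟩ = (1/(z₂−z₁)) ∫ n₀ e^(−kz) dz = n₀·(e^(−k·z₁) − e^(−k·z₂)) / (k·(z₂−z₁))
e^(−0.511×2.9) = 0.2272; e^(−0.511×5.6) = 0.0572
⟨n⟩ = 0.59 × (0.2272 − 0.0572) / (0.511 × 2.7) = 0.59 × 0.1232 = 0.0727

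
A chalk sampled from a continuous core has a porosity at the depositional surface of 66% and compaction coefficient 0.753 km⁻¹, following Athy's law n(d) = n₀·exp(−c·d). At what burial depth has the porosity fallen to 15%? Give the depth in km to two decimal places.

1.97 km

Invert Athy's law: d = ln(n₀/n) / c
d = ln(0.66/0.15) / 0.753 = ln(4.4) / 0.753 = 1.4816 / 0.753 = 1.968 km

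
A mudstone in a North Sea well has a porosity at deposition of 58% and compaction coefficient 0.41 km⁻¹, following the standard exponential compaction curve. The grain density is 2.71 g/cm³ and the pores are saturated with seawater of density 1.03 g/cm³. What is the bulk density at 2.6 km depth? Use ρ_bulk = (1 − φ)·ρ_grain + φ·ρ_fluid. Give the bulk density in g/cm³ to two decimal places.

2.37 g/cm³

Porosity at depth: n = 0.58·exp(−0.41×2.6) = 0.58×0.3444 = 0.1997
Bulk density: ρ_b = (1−n)ρ_g + n·ρ_f = 0.8003×2.71 + 0.1997×1.03
       = 2.169 + 0.206 = 2.374 g/cm³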